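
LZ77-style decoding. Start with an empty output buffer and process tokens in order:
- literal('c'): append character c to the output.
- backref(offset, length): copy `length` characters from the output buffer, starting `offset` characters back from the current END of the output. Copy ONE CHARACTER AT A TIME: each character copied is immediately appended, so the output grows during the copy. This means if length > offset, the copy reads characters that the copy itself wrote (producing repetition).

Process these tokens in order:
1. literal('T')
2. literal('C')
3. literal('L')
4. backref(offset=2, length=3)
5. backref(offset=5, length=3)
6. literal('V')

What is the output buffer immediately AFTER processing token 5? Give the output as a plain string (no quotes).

Token 1: literal('T'). Output: "T"
Token 2: literal('C'). Output: "TC"
Token 3: literal('L'). Output: "TCL"
Token 4: backref(off=2, len=3) (overlapping!). Copied 'CLC' from pos 1. Output: "TCLCLC"
Token 5: backref(off=5, len=3). Copied 'CLC' from pos 1. Output: "TCLCLCCLC"

Answer: TCLCLCCLC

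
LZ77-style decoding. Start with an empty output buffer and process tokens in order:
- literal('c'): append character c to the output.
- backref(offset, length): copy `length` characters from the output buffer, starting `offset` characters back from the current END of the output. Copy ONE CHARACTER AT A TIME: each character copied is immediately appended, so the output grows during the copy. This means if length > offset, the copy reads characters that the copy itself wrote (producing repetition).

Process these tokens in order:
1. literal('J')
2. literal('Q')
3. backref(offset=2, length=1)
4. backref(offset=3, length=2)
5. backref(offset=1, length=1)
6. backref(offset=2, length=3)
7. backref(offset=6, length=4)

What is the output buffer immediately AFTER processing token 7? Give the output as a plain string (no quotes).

Token 1: literal('J'). Output: "J"
Token 2: literal('Q'). Output: "JQ"
Token 3: backref(off=2, len=1). Copied 'J' from pos 0. Output: "JQJ"
Token 4: backref(off=3, len=2). Copied 'JQ' from pos 0. Output: "JQJJQ"
Token 5: backref(off=1, len=1). Copied 'Q' from pos 4. Output: "JQJJQQ"
Token 6: backref(off=2, len=3) (overlapping!). Copied 'QQQ' from pos 4. Output: "JQJJQQQQQ"
Token 7: backref(off=6, len=4). Copied 'JQQQ' from pos 3. Output: "JQJJQQQQQJQQQ"

Answer: JQJJQQQQQJQQQ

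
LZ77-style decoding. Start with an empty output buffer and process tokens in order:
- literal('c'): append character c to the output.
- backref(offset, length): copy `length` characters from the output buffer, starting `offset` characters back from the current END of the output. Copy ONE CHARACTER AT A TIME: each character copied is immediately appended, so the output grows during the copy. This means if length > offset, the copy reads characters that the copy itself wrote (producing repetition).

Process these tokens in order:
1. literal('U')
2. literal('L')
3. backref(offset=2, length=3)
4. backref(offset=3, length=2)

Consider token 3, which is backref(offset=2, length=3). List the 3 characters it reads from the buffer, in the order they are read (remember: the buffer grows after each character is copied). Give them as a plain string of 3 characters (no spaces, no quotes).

Token 1: literal('U'). Output: "U"
Token 2: literal('L'). Output: "UL"
Token 3: backref(off=2, len=3). Buffer before: "UL" (len 2)
  byte 1: read out[0]='U', append. Buffer now: "ULU"
  byte 2: read out[1]='L', append. Buffer now: "ULUL"
  byte 3: read out[2]='U', append. Buffer now: "ULULU"

Answer: ULU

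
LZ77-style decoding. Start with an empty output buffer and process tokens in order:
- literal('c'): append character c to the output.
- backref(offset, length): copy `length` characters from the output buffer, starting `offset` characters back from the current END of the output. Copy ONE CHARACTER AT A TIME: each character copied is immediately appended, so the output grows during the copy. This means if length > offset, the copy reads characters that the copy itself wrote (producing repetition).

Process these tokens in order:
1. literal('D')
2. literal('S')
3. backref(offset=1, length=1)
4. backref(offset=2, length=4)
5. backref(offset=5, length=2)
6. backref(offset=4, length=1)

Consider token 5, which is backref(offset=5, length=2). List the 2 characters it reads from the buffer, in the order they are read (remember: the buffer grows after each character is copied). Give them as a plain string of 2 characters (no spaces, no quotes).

Answer: SS

Derivation:
Token 1: literal('D'). Output: "D"
Token 2: literal('S'). Output: "DS"
Token 3: backref(off=1, len=1). Copied 'S' from pos 1. Output: "DSS"
Token 4: backref(off=2, len=4) (overlapping!). Copied 'SSSS' from pos 1. Output: "DSSSSSS"
Token 5: backref(off=5, len=2). Buffer before: "DSSSSSS" (len 7)
  byte 1: read out[2]='S', append. Buffer now: "DSSSSSSS"
  byte 2: read out[3]='S', append. Buffer now: "DSSSSSSSS"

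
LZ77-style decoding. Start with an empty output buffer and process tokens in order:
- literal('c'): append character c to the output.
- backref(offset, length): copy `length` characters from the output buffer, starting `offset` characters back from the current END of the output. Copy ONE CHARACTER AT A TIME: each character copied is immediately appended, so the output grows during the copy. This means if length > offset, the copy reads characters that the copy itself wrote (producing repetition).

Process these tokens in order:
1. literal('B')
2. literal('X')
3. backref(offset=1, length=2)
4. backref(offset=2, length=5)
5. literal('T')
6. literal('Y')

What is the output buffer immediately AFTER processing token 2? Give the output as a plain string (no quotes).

Answer: BX

Derivation:
Token 1: literal('B'). Output: "B"
Token 2: literal('X'). Output: "BX"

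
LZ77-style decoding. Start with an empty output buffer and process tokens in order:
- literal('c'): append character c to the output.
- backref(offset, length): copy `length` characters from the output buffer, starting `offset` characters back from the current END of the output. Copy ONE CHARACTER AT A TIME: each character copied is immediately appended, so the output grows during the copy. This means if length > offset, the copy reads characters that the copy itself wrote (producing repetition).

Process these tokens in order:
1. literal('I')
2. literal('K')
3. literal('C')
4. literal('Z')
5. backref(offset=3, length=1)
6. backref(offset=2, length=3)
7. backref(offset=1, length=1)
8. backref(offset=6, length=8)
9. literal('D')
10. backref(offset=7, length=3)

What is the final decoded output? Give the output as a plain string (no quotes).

Answer: IKCZKZKZZZKZKZZZKDZKZ

Derivation:
Token 1: literal('I'). Output: "I"
Token 2: literal('K'). Output: "IK"
Token 3: literal('C'). Output: "IKC"
Token 4: literal('Z'). Output: "IKCZ"
Token 5: backref(off=3, len=1). Copied 'K' from pos 1. Output: "IKCZK"
Token 6: backref(off=2, len=3) (overlapping!). Copied 'ZKZ' from pos 3. Output: "IKCZKZKZ"
Token 7: backref(off=1, len=1). Copied 'Z' from pos 7. Output: "IKCZKZKZZ"
Token 8: backref(off=6, len=8) (overlapping!). Copied 'ZKZKZZZK' from pos 3. Output: "IKCZKZKZZZKZKZZZK"
Token 9: literal('D'). Output: "IKCZKZKZZZKZKZZZKD"
Token 10: backref(off=7, len=3). Copied 'ZKZ' from pos 11. Output: "IKCZKZKZZZKZKZZZKDZKZ"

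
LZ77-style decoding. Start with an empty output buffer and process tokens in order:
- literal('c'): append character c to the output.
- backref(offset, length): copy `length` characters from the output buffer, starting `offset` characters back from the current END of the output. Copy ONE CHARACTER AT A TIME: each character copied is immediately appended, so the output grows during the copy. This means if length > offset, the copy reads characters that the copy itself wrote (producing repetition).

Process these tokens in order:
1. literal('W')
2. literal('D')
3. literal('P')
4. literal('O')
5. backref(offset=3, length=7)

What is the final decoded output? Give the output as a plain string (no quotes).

Token 1: literal('W'). Output: "W"
Token 2: literal('D'). Output: "WD"
Token 3: literal('P'). Output: "WDP"
Token 4: literal('O'). Output: "WDPO"
Token 5: backref(off=3, len=7) (overlapping!). Copied 'DPODPOD' from pos 1. Output: "WDPODPODPOD"

Answer: WDPODPODPOD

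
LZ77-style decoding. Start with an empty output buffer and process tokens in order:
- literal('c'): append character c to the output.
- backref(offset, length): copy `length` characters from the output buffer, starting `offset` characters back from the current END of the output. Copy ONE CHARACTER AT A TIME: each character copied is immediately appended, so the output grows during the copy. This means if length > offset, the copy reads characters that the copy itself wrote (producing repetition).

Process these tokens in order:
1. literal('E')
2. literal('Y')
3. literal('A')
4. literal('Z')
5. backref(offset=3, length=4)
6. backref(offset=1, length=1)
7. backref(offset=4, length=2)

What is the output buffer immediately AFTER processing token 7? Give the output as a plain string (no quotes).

Token 1: literal('E'). Output: "E"
Token 2: literal('Y'). Output: "EY"
Token 3: literal('A'). Output: "EYA"
Token 4: literal('Z'). Output: "EYAZ"
Token 5: backref(off=3, len=4) (overlapping!). Copied 'YAZY' from pos 1. Output: "EYAZYAZY"
Token 6: backref(off=1, len=1). Copied 'Y' from pos 7. Output: "EYAZYAZYY"
Token 7: backref(off=4, len=2). Copied 'AZ' from pos 5. Output: "EYAZYAZYYAZ"

Answer: EYAZYAZYYAZ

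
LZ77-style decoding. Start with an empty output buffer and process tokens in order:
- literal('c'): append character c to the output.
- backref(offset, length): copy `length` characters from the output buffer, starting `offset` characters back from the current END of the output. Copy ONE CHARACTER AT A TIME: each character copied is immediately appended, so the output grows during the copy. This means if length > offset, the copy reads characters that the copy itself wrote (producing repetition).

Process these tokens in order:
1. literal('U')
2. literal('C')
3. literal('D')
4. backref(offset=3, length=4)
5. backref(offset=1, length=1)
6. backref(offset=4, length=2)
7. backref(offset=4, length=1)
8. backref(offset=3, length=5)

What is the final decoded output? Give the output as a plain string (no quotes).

Token 1: literal('U'). Output: "U"
Token 2: literal('C'). Output: "UC"
Token 3: literal('D'). Output: "UCD"
Token 4: backref(off=3, len=4) (overlapping!). Copied 'UCDU' from pos 0. Output: "UCDUCDU"
Token 5: backref(off=1, len=1). Copied 'U' from pos 6. Output: "UCDUCDUU"
Token 6: backref(off=4, len=2). Copied 'CD' from pos 4. Output: "UCDUCDUUCD"
Token 7: backref(off=4, len=1). Copied 'U' from pos 6. Output: "UCDUCDUUCDU"
Token 8: backref(off=3, len=5) (overlapping!). Copied 'CDUCD' from pos 8. Output: "UCDUCDUUCDUCDUCD"

Answer: UCDUCDUUCDUCDUCD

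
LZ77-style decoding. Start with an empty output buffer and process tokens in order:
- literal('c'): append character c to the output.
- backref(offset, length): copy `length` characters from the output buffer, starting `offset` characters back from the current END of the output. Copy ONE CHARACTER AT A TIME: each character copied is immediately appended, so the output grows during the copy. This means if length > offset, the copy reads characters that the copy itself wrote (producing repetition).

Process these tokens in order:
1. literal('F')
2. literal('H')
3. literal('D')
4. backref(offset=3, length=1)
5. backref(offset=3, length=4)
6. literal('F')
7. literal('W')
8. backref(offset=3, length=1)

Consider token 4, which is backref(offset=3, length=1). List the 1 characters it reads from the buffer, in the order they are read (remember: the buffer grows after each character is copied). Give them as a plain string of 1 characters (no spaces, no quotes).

Answer: F

Derivation:
Token 1: literal('F'). Output: "F"
Token 2: literal('H'). Output: "FH"
Token 3: literal('D'). Output: "FHD"
Token 4: backref(off=3, len=1). Buffer before: "FHD" (len 3)
  byte 1: read out[0]='F', append. Buffer now: "FHDF"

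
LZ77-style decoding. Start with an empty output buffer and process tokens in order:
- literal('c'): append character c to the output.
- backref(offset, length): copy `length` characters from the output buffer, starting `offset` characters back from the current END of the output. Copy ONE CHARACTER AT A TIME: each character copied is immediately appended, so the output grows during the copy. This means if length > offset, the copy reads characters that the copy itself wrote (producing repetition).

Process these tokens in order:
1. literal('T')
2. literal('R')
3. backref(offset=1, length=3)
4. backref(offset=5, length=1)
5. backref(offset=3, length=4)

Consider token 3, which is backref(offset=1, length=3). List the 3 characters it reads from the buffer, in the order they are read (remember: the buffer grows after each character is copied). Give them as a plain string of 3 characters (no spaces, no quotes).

Token 1: literal('T'). Output: "T"
Token 2: literal('R'). Output: "TR"
Token 3: backref(off=1, len=3). Buffer before: "TR" (len 2)
  byte 1: read out[1]='R', append. Buffer now: "TRR"
  byte 2: read out[2]='R', append. Buffer now: "TRRR"
  byte 3: read out[3]='R', append. Buffer now: "TRRRR"

Answer: RRR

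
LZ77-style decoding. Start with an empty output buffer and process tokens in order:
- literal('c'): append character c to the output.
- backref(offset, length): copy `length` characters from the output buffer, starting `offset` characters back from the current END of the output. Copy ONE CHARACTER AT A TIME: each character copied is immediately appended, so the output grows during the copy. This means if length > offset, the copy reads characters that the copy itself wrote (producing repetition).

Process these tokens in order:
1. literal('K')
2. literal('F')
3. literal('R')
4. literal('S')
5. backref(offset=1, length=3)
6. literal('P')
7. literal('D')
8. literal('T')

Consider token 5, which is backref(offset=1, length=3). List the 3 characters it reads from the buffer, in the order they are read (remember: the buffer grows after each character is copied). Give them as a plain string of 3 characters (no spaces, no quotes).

Answer: SSS

Derivation:
Token 1: literal('K'). Output: "K"
Token 2: literal('F'). Output: "KF"
Token 3: literal('R'). Output: "KFR"
Token 4: literal('S'). Output: "KFRS"
Token 5: backref(off=1, len=3). Buffer before: "KFRS" (len 4)
  byte 1: read out[3]='S', append. Buffer now: "KFRSS"
  byte 2: read out[4]='S', append. Buffer now: "KFRSSS"
  byte 3: read out[5]='S', append. Buffer now: "KFRSSSS"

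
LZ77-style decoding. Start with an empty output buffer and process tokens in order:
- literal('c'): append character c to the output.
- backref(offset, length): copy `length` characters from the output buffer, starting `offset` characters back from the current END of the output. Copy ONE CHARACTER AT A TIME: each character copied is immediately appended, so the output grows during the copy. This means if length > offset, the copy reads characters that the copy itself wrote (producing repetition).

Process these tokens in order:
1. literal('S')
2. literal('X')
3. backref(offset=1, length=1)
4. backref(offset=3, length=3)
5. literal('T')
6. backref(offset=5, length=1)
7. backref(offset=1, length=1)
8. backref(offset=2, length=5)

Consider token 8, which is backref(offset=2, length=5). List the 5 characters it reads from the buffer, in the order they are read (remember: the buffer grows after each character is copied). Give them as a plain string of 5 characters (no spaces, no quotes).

Token 1: literal('S'). Output: "S"
Token 2: literal('X'). Output: "SX"
Token 3: backref(off=1, len=1). Copied 'X' from pos 1. Output: "SXX"
Token 4: backref(off=3, len=3). Copied 'SXX' from pos 0. Output: "SXXSXX"
Token 5: literal('T'). Output: "SXXSXXT"
Token 6: backref(off=5, len=1). Copied 'X' from pos 2. Output: "SXXSXXTX"
Token 7: backref(off=1, len=1). Copied 'X' from pos 7. Output: "SXXSXXTXX"
Token 8: backref(off=2, len=5). Buffer before: "SXXSXXTXX" (len 9)
  byte 1: read out[7]='X', append. Buffer now: "SXXSXXTXXX"
  byte 2: read out[8]='X', append. Buffer now: "SXXSXXTXXXX"
  byte 3: read out[9]='X', append. Buffer now: "SXXSXXTXXXXX"
  byte 4: read out[10]='X', append. Buffer now: "SXXSXXTXXXXXX"
  byte 5: read out[11]='X', append. Buffer now: "SXXSXXTXXXXXXX"

Answer: XXXXX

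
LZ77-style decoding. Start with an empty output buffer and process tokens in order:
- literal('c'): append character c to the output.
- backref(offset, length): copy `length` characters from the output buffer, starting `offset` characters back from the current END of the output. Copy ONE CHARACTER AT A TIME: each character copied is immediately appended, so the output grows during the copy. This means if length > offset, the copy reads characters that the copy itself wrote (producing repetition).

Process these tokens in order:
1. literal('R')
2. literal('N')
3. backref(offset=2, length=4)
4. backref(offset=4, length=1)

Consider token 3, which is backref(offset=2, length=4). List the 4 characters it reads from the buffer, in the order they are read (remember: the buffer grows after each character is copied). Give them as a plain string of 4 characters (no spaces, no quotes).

Answer: RNRN

Derivation:
Token 1: literal('R'). Output: "R"
Token 2: literal('N'). Output: "RN"
Token 3: backref(off=2, len=4). Buffer before: "RN" (len 2)
  byte 1: read out[0]='R', append. Buffer now: "RNR"
  byte 2: read out[1]='N', append. Buffer now: "RNRN"
  byte 3: read out[2]='R', append. Buffer now: "RNRNR"
  byte 4: read out[3]='N', append. Buffer now: "RNRNRN"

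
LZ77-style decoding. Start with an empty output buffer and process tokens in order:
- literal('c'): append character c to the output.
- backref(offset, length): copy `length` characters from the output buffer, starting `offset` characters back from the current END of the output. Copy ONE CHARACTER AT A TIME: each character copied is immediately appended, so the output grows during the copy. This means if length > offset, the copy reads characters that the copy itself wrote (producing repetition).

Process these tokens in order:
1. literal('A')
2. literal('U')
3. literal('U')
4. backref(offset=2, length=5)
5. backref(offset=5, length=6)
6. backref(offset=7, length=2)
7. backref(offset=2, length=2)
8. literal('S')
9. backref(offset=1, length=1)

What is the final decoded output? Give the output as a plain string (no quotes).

Answer: AUUUUUUUUUUUUUUUUUSS

Derivation:
Token 1: literal('A'). Output: "A"
Token 2: literal('U'). Output: "AU"
Token 3: literal('U'). Output: "AUU"
Token 4: backref(off=2, len=5) (overlapping!). Copied 'UUUUU' from pos 1. Output: "AUUUUUUU"
Token 5: backref(off=5, len=6) (overlapping!). Copied 'UUUUUU' from pos 3. Output: "AUUUUUUUUUUUUU"
Token 6: backref(off=7, len=2). Copied 'UU' from pos 7. Output: "AUUUUUUUUUUUUUUU"
Token 7: backref(off=2, len=2). Copied 'UU' from pos 14. Output: "AUUUUUUUUUUUUUUUUU"
Token 8: literal('S'). Output: "AUUUUUUUUUUUUUUUUUS"
Token 9: backref(off=1, len=1). Copied 'S' from pos 18. Output: "AUUUUUUUUUUUUUUUUUSS"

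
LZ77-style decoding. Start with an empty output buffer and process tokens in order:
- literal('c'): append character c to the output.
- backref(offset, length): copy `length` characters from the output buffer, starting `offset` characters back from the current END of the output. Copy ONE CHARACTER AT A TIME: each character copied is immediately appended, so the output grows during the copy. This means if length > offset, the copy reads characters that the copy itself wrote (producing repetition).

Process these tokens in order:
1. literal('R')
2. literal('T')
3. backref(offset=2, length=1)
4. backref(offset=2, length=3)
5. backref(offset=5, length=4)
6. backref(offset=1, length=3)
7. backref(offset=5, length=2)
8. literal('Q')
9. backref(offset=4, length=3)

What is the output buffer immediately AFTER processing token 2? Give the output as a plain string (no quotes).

Token 1: literal('R'). Output: "R"
Token 2: literal('T'). Output: "RT"

Answer: RT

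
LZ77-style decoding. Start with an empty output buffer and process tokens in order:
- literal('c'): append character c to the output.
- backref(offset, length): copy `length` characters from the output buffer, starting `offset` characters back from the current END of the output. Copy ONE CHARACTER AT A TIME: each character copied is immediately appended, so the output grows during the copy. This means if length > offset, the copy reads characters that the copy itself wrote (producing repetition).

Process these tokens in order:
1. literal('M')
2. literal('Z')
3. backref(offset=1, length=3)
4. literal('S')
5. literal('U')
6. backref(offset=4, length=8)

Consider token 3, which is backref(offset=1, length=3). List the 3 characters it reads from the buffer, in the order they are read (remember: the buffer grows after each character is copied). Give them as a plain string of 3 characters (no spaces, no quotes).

Token 1: literal('M'). Output: "M"
Token 2: literal('Z'). Output: "MZ"
Token 3: backref(off=1, len=3). Buffer before: "MZ" (len 2)
  byte 1: read out[1]='Z', append. Buffer now: "MZZ"
  byte 2: read out[2]='Z', append. Buffer now: "MZZZ"
  byte 3: read out[3]='Z', append. Buffer now: "MZZZZ"

Answer: ZZZ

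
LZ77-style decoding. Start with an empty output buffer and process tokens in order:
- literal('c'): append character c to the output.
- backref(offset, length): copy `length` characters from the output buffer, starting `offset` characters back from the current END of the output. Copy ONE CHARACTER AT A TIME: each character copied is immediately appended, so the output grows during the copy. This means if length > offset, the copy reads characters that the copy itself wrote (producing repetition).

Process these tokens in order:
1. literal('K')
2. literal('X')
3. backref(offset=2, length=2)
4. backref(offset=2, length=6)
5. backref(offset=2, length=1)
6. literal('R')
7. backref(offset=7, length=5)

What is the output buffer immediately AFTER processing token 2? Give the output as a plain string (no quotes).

Token 1: literal('K'). Output: "K"
Token 2: literal('X'). Output: "KX"

Answer: KX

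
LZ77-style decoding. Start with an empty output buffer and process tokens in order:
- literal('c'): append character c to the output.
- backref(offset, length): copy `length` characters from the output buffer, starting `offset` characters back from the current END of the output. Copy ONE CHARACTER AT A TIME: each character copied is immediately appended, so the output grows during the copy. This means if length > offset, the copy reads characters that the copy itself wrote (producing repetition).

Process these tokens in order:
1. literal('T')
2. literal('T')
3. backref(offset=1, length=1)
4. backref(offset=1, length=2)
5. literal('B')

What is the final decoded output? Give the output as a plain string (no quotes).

Answer: TTTTTB

Derivation:
Token 1: literal('T'). Output: "T"
Token 2: literal('T'). Output: "TT"
Token 3: backref(off=1, len=1). Copied 'T' from pos 1. Output: "TTT"
Token 4: backref(off=1, len=2) (overlapping!). Copied 'TT' from pos 2. Output: "TTTTT"
Token 5: literal('B'). Output: "TTTTTB"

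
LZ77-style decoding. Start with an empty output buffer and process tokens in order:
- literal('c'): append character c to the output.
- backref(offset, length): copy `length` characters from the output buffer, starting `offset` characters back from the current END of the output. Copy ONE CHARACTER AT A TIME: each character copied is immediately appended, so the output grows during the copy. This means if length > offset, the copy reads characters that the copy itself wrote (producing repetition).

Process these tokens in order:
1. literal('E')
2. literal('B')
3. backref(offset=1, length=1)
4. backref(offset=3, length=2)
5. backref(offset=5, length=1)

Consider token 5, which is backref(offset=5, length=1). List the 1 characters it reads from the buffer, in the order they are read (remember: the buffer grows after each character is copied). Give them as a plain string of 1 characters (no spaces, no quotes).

Token 1: literal('E'). Output: "E"
Token 2: literal('B'). Output: "EB"
Token 3: backref(off=1, len=1). Copied 'B' from pos 1. Output: "EBB"
Token 4: backref(off=3, len=2). Copied 'EB' from pos 0. Output: "EBBEB"
Token 5: backref(off=5, len=1). Buffer before: "EBBEB" (len 5)
  byte 1: read out[0]='E', append. Buffer now: "EBBEBE"

Answer: E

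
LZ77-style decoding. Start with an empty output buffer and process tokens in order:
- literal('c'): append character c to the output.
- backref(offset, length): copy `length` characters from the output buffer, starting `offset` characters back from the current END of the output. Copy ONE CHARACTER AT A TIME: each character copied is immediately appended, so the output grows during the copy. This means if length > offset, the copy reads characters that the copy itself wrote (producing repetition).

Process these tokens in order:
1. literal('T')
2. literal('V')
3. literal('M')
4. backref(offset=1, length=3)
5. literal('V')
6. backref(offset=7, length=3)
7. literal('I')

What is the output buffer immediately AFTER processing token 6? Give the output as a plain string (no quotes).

Token 1: literal('T'). Output: "T"
Token 2: literal('V'). Output: "TV"
Token 3: literal('M'). Output: "TVM"
Token 4: backref(off=1, len=3) (overlapping!). Copied 'MMM' from pos 2. Output: "TVMMMM"
Token 5: literal('V'). Output: "TVMMMMV"
Token 6: backref(off=7, len=3). Copied 'TVM' from pos 0. Output: "TVMMMMVTVM"

Answer: TVMMMMVTVM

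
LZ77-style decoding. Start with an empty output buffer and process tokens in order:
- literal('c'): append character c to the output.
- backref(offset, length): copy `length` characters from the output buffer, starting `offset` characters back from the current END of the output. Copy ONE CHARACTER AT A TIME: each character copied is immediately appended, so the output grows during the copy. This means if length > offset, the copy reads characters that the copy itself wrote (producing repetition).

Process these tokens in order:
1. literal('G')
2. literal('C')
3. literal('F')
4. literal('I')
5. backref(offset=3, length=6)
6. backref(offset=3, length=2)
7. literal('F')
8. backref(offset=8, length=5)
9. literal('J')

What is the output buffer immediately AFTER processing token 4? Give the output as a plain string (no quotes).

Token 1: literal('G'). Output: "G"
Token 2: literal('C'). Output: "GC"
Token 3: literal('F'). Output: "GCF"
Token 4: literal('I'). Output: "GCFI"

Answer: GCFI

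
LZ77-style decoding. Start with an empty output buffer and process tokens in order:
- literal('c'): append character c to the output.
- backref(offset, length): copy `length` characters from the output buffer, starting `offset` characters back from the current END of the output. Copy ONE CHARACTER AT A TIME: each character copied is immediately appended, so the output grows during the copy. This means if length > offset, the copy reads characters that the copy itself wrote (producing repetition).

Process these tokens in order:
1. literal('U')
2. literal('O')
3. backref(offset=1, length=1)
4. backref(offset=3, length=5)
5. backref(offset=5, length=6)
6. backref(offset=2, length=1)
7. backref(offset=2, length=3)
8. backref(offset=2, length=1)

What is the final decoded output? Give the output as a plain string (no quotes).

Token 1: literal('U'). Output: "U"
Token 2: literal('O'). Output: "UO"
Token 3: backref(off=1, len=1). Copied 'O' from pos 1. Output: "UOO"
Token 4: backref(off=3, len=5) (overlapping!). Copied 'UOOUO' from pos 0. Output: "UOOUOOUO"
Token 5: backref(off=5, len=6) (overlapping!). Copied 'UOOUOU' from pos 3. Output: "UOOUOOUOUOOUOU"
Token 6: backref(off=2, len=1). Copied 'O' from pos 12. Output: "UOOUOOUOUOOUOUO"
Token 7: backref(off=2, len=3) (overlapping!). Copied 'UOU' from pos 13. Output: "UOOUOOUOUOOUOUOUOU"
Token 8: backref(off=2, len=1). Copied 'O' from pos 16. Output: "UOOUOOUOUOOUOUOUOUO"

Answer: UOOUOOUOUOOUOUOUOUO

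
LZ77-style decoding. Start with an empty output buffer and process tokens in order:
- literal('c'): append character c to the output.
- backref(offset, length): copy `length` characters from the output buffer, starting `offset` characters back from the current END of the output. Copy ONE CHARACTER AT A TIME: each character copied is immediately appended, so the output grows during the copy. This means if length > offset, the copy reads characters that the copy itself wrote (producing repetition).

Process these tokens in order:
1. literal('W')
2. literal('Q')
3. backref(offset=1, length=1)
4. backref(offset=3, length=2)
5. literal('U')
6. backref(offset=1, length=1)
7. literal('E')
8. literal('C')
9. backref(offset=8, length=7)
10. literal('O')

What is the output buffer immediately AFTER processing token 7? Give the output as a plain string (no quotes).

Answer: WQQWQUUE

Derivation:
Token 1: literal('W'). Output: "W"
Token 2: literal('Q'). Output: "WQ"
Token 3: backref(off=1, len=1). Copied 'Q' from pos 1. Output: "WQQ"
Token 4: backref(off=3, len=2). Copied 'WQ' from pos 0. Output: "WQQWQ"
Token 5: literal('U'). Output: "WQQWQU"
Token 6: backref(off=1, len=1). Copied 'U' from pos 5. Output: "WQQWQUU"
Token 7: literal('E'). Output: "WQQWQUUE"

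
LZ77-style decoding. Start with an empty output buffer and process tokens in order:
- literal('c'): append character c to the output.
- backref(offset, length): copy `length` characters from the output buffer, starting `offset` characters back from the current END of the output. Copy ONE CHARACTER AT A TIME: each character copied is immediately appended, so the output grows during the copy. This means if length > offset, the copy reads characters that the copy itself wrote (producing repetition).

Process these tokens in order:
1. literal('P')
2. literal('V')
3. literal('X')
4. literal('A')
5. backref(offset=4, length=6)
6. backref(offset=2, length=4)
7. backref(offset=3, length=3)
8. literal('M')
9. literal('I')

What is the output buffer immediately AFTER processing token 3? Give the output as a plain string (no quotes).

Token 1: literal('P'). Output: "P"
Token 2: literal('V'). Output: "PV"
Token 3: literal('X'). Output: "PVX"

Answer: PVX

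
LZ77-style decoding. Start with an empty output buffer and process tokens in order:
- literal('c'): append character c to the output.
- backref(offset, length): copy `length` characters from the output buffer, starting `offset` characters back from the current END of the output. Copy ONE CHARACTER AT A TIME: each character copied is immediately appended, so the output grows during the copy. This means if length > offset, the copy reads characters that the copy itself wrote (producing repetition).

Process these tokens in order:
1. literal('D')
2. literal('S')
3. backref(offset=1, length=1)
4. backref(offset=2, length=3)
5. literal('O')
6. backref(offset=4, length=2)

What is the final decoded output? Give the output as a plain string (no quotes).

Answer: DSSSSSOSS

Derivation:
Token 1: literal('D'). Output: "D"
Token 2: literal('S'). Output: "DS"
Token 3: backref(off=1, len=1). Copied 'S' from pos 1. Output: "DSS"
Token 4: backref(off=2, len=3) (overlapping!). Copied 'SSS' from pos 1. Output: "DSSSSS"
Token 5: literal('O'). Output: "DSSSSSO"
Token 6: backref(off=4, len=2). Copied 'SS' from pos 3. Output: "DSSSSSOSS"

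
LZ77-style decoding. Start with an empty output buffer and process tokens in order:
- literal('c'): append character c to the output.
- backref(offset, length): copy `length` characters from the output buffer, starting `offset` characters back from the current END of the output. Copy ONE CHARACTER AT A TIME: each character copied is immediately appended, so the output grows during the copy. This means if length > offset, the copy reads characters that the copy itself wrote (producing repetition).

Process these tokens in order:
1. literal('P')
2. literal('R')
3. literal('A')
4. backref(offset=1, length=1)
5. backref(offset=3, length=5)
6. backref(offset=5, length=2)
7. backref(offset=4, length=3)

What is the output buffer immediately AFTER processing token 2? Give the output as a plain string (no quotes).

Answer: PR

Derivation:
Token 1: literal('P'). Output: "P"
Token 2: literal('R'). Output: "PR"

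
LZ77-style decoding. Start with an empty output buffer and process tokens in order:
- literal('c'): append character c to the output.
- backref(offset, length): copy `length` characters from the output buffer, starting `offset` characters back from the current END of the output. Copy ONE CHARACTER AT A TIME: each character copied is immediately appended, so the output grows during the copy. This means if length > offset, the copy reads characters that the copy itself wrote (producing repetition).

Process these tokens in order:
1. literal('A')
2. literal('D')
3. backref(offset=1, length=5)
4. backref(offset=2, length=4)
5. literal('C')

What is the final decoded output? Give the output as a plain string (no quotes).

Answer: ADDDDDDDDDDC

Derivation:
Token 1: literal('A'). Output: "A"
Token 2: literal('D'). Output: "AD"
Token 3: backref(off=1, len=5) (overlapping!). Copied 'DDDDD' from pos 1. Output: "ADDDDDD"
Token 4: backref(off=2, len=4) (overlapping!). Copied 'DDDD' from pos 5. Output: "ADDDDDDDDDD"
Token 5: literal('C'). Output: "ADDDDDDDDDDC"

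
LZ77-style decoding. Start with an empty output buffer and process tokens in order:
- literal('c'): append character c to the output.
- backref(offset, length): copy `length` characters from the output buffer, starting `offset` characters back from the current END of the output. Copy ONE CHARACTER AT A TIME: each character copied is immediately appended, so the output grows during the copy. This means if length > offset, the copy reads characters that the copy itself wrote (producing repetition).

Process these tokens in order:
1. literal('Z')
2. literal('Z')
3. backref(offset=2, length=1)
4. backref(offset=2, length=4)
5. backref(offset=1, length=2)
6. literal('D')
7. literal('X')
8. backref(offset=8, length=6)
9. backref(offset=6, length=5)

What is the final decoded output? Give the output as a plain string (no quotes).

Answer: ZZZZZZZZZDXZZZZZZZZZZZ

Derivation:
Token 1: literal('Z'). Output: "Z"
Token 2: literal('Z'). Output: "ZZ"
Token 3: backref(off=2, len=1). Copied 'Z' from pos 0. Output: "ZZZ"
Token 4: backref(off=2, len=4) (overlapping!). Copied 'ZZZZ' from pos 1. Output: "ZZZZZZZ"
Token 5: backref(off=1, len=2) (overlapping!). Copied 'ZZ' from pos 6. Output: "ZZZZZZZZZ"
Token 6: literal('D'). Output: "ZZZZZZZZZD"
Token 7: literal('X'). Output: "ZZZZZZZZZDX"
Token 8: backref(off=8, len=6). Copied 'ZZZZZZ' from pos 3. Output: "ZZZZZZZZZDXZZZZZZ"
Token 9: backref(off=6, len=5). Copied 'ZZZZZ' from pos 11. Output: "ZZZZZZZZZDXZZZZZZZZZZZ"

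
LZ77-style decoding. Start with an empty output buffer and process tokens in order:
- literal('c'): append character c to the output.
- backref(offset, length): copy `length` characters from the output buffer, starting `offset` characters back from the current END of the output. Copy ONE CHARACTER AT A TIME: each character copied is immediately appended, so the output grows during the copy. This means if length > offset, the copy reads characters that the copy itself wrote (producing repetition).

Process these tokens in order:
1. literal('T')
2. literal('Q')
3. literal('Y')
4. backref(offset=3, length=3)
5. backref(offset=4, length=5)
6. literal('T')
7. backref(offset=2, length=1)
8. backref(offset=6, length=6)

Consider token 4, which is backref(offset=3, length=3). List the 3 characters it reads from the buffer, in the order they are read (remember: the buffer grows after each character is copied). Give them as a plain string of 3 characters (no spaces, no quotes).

Answer: TQY

Derivation:
Token 1: literal('T'). Output: "T"
Token 2: literal('Q'). Output: "TQ"
Token 3: literal('Y'). Output: "TQY"
Token 4: backref(off=3, len=3). Buffer before: "TQY" (len 3)
  byte 1: read out[0]='T', append. Buffer now: "TQYT"
  byte 2: read out[1]='Q', append. Buffer now: "TQYTQ"
  byte 3: read out[2]='Y', append. Buffer now: "TQYTQY"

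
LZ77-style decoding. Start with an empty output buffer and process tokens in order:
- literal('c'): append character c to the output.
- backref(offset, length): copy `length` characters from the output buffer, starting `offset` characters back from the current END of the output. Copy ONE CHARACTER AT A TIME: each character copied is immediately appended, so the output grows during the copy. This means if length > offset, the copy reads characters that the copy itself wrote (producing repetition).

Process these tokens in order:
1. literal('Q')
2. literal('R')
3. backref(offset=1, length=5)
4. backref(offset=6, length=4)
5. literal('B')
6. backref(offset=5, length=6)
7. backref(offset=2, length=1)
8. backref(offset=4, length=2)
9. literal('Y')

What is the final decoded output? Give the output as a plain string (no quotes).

Token 1: literal('Q'). Output: "Q"
Token 2: literal('R'). Output: "QR"
Token 3: backref(off=1, len=5) (overlapping!). Copied 'RRRRR' from pos 1. Output: "QRRRRRR"
Token 4: backref(off=6, len=4). Copied 'RRRR' from pos 1. Output: "QRRRRRRRRRR"
Token 5: literal('B'). Output: "QRRRRRRRRRRB"
Token 6: backref(off=5, len=6) (overlapping!). Copied 'RRRRBR' from pos 7. Output: "QRRRRRRRRRRBRRRRBR"
Token 7: backref(off=2, len=1). Copied 'B' from pos 16. Output: "QRRRRRRRRRRBRRRRBRB"
Token 8: backref(off=4, len=2). Copied 'RB' from pos 15. Output: "QRRRRRRRRRRBRRRRBRBRB"
Token 9: literal('Y'). Output: "QRRRRRRRRRRBRRRRBRBRBY"

Answer: QRRRRRRRRRRBRRRRBRBRBY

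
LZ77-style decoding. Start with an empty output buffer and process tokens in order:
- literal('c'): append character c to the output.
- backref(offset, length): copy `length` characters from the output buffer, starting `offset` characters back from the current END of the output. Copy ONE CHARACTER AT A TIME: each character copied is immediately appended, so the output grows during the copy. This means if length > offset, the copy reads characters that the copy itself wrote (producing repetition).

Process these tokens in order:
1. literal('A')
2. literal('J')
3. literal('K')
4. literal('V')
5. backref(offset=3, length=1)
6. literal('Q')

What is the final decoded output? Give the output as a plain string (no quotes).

Answer: AJKVJQ

Derivation:
Token 1: literal('A'). Output: "A"
Token 2: literal('J'). Output: "AJ"
Token 3: literal('K'). Output: "AJK"
Token 4: literal('V'). Output: "AJKV"
Token 5: backref(off=3, len=1). Copied 'J' from pos 1. Output: "AJKVJ"
Token 6: literal('Q'). Output: "AJKVJQ"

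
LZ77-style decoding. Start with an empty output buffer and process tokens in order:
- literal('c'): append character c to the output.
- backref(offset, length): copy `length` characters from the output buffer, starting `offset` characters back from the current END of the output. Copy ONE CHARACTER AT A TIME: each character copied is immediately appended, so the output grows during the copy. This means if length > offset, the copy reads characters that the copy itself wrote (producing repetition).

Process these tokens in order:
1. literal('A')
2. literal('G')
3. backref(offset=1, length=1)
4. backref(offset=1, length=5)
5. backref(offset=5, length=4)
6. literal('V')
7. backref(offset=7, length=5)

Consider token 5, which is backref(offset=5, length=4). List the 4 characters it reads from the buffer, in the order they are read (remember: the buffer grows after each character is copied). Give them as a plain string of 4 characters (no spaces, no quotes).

Answer: GGGG

Derivation:
Token 1: literal('A'). Output: "A"
Token 2: literal('G'). Output: "AG"
Token 3: backref(off=1, len=1). Copied 'G' from pos 1. Output: "AGG"
Token 4: backref(off=1, len=5) (overlapping!). Copied 'GGGGG' from pos 2. Output: "AGGGGGGG"
Token 5: backref(off=5, len=4). Buffer before: "AGGGGGGG" (len 8)
  byte 1: read out[3]='G', append. Buffer now: "AGGGGGGGG"
  byte 2: read out[4]='G', append. Buffer now: "AGGGGGGGGG"
  byte 3: read out[5]='G', append. Buffer now: "AGGGGGGGGGG"
  byte 4: read out[6]='G', append. Buffer now: "AGGGGGGGGGGG"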